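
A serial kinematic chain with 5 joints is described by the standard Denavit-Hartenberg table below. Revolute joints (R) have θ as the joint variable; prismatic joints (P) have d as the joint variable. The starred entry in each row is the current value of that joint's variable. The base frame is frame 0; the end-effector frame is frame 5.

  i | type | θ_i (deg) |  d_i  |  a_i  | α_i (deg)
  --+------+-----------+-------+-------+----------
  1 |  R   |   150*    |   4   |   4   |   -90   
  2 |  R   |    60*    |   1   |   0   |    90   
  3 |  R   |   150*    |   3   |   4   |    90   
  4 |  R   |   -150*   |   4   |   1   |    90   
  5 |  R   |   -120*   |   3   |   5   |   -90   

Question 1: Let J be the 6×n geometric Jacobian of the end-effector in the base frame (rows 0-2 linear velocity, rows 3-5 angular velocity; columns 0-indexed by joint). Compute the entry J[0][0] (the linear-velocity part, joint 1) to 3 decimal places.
axis z_0 = ẑ; lever o_n−o_0 = (-8.0359,1.6216,10.1663)
cross product → J_v[:, 0] = (-1.6216,-8.0359,0.0000)
J_ω[:, 0] = z_0
entry J[0][0] = -1.6216

-1.622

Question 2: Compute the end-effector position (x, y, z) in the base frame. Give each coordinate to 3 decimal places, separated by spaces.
-8.036 1.622 10.166

after link 1: o_1 = (-3.4641, 2.0000, 4.0000)
after link 2: o_2 = (-3.9641, 1.1340, 4.0000)
after link 3: o_3 = (-5.7141, -0.1651, 8.5000)
after link 4: o_4 = (-8.0454, -2.3191, 5.8684)
after link 5: o_5 = (-8.0359, 1.6216, 10.1663)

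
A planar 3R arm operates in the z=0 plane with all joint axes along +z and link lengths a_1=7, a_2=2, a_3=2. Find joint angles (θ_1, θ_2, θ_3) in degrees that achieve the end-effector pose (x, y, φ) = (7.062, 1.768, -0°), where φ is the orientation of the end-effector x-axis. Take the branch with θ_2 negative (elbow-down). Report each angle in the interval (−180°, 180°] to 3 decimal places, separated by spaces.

29.999 -150.007 120.007

wrist centre = target − a_3·(cos φ, sin φ) = (5.0620, 1.7680)
cos θ_2 = (28.7497−7²−2²)/(2·7·2) = -0.8661; θ_2 = -150.0066° (elbow-down)
β = atan2(1.7680,5.0620) = 19.2527°; ψ = atan2(-0.9998,5.2678) = -10.7465°
θ_1 = β − ψ = 29.9993°
θ_3 = φ − θ_1 − θ_2 = 120.0074° (wrapped to (-180°,180°])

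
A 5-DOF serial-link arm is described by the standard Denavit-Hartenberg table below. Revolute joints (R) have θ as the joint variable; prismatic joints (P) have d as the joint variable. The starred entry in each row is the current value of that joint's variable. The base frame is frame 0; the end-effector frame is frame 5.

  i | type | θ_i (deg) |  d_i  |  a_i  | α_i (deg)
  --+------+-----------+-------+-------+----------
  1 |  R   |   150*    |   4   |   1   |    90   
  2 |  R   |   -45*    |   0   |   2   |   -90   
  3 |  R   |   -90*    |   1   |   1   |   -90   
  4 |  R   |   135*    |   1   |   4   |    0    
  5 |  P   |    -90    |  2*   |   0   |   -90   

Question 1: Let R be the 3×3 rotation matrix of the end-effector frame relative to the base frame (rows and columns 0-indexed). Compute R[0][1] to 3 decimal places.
End-effector y-axis (col 1 of R) = (0.6124,-0.3536,0.7071)
R[0][1] = 0.6124

0.612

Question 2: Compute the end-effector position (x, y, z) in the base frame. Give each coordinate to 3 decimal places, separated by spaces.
-3.722 0.038 -0.828

after link 1: o_1 = (-0.8660, 0.5000, 4.0000)
after link 2: o_2 = (-2.0908, 1.2071, 2.5858)
after link 3: o_3 = (-2.2031, 2.4267, 3.2929)
after link 4: o_4 = (-2.4977, -0.6693, 0.5858)
after link 5: o_5 = (-3.7224, 0.0379, -0.8284)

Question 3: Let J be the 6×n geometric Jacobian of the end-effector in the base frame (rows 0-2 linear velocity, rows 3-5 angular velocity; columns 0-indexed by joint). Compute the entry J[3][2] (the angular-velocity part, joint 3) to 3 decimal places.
axis z_2 = (-0.6124,0.3536,0.7071); lever o_n−o_2 = (-1.6317,-1.1693,-3.4142)
cross product → J_v[:, 2] = (-0.3803,-3.2445,1.2929)
J_ω[:, 2] = z_2
entry J[3][2] = -0.6124

-0.612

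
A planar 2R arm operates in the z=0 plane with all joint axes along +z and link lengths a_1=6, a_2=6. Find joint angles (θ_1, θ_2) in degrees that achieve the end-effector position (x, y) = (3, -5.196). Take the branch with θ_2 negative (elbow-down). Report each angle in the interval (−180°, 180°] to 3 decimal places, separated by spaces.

cos θ_2 = (35.9984−6²−6²)/(2·6·6) = -0.5000; θ_2 = -120.0015° (elbow-down)
β = atan2(-5.1960,3.0000) = -59.9993°; ψ = atan2(-5.1961,2.9999) = -60.0007°
θ_1 = β − ψ = 0.0015°

0.001 -120.001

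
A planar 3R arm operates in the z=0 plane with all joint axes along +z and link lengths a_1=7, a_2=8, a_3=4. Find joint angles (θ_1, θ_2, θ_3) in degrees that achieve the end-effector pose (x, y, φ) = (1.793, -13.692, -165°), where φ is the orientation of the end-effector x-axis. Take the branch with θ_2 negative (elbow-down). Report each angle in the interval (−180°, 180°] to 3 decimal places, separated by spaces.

-41.835 -45.004 -78.162

wrist centre = target − a_3·(cos φ, sin φ) = (5.6567, -12.6567)
cos θ_2 = (192.1910−7²−8²)/(2·7·8) = 0.7071; θ_2 = -45.0036° (elbow-down)
β = atan2(-12.6567,5.6567) = -65.9186°; ψ = atan2(-5.6572,12.6565) = -24.0837°
θ_1 = β − ψ = -41.8348°
θ_3 = φ − θ_1 − θ_2 = -78.1615° (wrapped to (-180°,180°])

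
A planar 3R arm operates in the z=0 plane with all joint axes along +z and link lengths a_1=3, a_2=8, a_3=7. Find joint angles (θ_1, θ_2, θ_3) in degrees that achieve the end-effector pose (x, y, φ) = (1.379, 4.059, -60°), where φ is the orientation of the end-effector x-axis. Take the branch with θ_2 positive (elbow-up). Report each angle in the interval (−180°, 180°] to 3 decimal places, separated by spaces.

wrist centre = target − a_3·(cos φ, sin φ) = (-2.1210, 10.1212)
cos θ_2 = (106.9369−3²−8²)/(2·3·8) = 0.7070; θ_2 = 45.0072° (elbow-up)
β = atan2(10.1212,-2.1210) = 101.8357°; ψ = atan2(5.6576,8.6561) = 33.1682°
θ_1 = β − ψ = 68.6675°
θ_3 = φ − θ_1 − θ_2 = -173.6746° (wrapped to (-180°,180°])

68.667 45.007 -173.675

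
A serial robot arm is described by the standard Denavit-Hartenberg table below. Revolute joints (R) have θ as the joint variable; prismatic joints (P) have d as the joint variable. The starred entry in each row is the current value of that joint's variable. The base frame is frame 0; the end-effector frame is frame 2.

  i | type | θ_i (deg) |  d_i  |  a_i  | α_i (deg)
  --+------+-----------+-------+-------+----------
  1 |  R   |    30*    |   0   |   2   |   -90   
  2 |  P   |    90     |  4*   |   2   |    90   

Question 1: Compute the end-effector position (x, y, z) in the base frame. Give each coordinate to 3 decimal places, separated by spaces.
-0.268 4.464 -2.000

after link 1: o_1 = (1.7321, 1.0000, 0.0000)
after link 2: o_2 = (-0.2679, 4.4641, -2.0000)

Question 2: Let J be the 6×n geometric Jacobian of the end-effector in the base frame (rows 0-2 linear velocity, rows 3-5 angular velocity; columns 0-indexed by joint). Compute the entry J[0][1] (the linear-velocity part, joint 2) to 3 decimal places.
-0.500

prismatic axis z_1 = (-0.5000,0.8660,0.0000)
J_v[:, 1] = z_1; J_ω[:, 1] = (0,0,0)
entry J[0][1] = -0.5000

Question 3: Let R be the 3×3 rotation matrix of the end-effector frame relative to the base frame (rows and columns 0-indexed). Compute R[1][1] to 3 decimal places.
0.866

End-effector y-axis (col 1 of R) = (-0.5000,0.8660,0.0000)
R[1][1] = 0.8660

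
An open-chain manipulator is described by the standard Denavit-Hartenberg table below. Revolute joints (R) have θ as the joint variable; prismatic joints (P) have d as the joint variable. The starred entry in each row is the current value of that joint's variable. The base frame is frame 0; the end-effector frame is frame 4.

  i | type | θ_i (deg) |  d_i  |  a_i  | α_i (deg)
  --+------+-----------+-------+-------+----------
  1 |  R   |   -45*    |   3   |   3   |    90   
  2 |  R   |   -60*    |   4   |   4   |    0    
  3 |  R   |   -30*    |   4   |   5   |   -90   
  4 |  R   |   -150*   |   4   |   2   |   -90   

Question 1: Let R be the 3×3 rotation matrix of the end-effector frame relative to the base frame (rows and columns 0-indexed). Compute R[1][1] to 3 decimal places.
0.707

End-effector y-axis (col 1 of R) = (-0.7071,0.7071,-0.0000)
R[1][1] = 0.7071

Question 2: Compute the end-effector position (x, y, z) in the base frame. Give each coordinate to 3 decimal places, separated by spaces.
0.000 -12.728 -3.732

after link 1: o_1 = (2.1213, -2.1213, 3.0000)
after link 2: o_2 = (0.7071, -6.3640, -0.4641)
after link 3: o_3 = (-2.1213, -9.1924, -5.4641)
after link 4: o_4 = (0.0000, -12.7279, -3.7321)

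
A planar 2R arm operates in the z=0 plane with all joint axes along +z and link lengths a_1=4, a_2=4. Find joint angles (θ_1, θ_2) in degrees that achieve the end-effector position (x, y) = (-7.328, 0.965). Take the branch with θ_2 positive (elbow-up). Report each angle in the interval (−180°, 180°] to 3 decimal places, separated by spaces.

cos θ_2 = (54.6308−4²−4²)/(2·4·4) = 0.7072; θ_2 = 44.9914° (elbow-up)
β = atan2(0.9650,-7.3280) = 172.4981°; ψ = atan2(2.8280,6.8289) = 22.4957°
θ_1 = β − ψ = 150.0024°

150.002 44.991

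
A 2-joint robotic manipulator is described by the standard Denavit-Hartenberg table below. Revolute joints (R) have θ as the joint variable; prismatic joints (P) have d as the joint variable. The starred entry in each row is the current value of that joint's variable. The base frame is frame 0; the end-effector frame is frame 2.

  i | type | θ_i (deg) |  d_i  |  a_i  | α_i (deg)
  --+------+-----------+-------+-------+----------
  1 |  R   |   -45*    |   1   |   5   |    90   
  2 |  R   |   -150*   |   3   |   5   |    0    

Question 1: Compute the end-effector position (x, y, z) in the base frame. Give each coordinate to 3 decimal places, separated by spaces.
after link 1: o_1 = (3.5355, -3.5355, 1.0000)
after link 2: o_2 = (-1.6476, -2.5950, -1.5000)

-1.648 -2.595 -1.500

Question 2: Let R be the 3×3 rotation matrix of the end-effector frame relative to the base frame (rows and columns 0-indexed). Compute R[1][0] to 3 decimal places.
End-effector x-axis (col 0 of R) = (-0.6124,0.6124,-0.5000)
R[1][0] = 0.6124

0.612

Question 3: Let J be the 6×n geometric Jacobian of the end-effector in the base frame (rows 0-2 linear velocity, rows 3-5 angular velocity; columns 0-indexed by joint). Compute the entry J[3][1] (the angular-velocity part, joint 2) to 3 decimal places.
axis z_1 = (-0.7071,-0.7071,0.0000); lever o_n−o_1 = (-5.1832,0.9405,-2.5000)
cross product → J_v[:, 1] = (1.7678,-1.7678,-4.3301)
J_ω[:, 1] = z_1
entry J[3][1] = -0.7071

-0.707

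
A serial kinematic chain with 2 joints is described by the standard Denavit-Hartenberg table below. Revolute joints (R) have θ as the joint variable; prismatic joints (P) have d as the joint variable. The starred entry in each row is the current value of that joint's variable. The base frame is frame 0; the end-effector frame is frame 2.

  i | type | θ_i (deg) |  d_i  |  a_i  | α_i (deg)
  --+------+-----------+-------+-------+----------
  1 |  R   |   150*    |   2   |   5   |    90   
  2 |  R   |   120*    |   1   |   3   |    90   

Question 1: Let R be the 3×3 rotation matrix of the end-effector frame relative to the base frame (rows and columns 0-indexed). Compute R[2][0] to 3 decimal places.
End-effector x-axis (col 0 of R) = (0.4330,-0.2500,0.8660)
R[2][0] = 0.8660

0.866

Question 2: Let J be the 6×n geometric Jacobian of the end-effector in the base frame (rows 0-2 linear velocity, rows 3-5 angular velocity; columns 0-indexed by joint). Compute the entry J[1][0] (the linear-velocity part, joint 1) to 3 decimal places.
axis z_0 = ẑ; lever o_n−o_0 = (-2.5311,2.6160,4.5981)
cross product → J_v[:, 0] = (-2.6160,-2.5311,0.0000)
J_ω[:, 0] = z_0
entry J[1][0] = -2.5311

-2.531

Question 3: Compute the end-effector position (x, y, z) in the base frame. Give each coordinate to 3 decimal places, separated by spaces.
after link 1: o_1 = (-4.3301, 2.5000, 2.0000)
after link 2: o_2 = (-2.5311, 2.6160, 4.5981)

-2.531 2.616 4.598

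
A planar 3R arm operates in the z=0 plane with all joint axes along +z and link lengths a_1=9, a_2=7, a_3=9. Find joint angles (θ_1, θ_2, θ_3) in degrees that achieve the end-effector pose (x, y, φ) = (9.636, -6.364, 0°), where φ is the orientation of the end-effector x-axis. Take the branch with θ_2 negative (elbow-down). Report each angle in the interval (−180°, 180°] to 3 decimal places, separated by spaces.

wrist centre = target − a_3·(cos φ, sin φ) = (0.6360, -6.3640)
cos θ_2 = (40.9050−9²−7²)/(2·9·7) = -0.7071; θ_2 = -134.9997° (elbow-down)
β = atan2(-6.3640,0.6360) = -84.2930°; ψ = atan2(-4.9498,4.0503) = -50.7074°
θ_1 = β − ψ = -33.5856°
θ_3 = φ − θ_1 − θ_2 = 168.5853° (wrapped to (-180°,180°])

-33.586 -135.000 168.585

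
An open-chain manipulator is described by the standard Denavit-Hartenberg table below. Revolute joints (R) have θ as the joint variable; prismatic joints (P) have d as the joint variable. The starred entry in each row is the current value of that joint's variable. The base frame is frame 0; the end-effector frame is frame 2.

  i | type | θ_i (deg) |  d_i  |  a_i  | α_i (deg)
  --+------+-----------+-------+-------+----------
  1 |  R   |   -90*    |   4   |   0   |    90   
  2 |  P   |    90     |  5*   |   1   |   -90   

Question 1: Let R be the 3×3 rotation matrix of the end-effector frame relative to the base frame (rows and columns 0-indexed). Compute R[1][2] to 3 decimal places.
End-effector z-axis (col 2 of R) = (-0.0000,1.0000,0.0000)
R[1][2] = 1.0000

1.000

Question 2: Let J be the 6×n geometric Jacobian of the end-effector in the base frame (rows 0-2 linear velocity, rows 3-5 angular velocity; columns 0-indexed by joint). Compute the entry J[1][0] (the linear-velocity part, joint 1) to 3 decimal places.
axis z_0 = ẑ; lever o_n−o_0 = (-5.0000,-0.0000,5.0000)
cross product → J_v[:, 0] = (0.0000,-5.0000,0.0000)
J_ω[:, 0] = z_0
entry J[1][0] = -5.0000

-5.000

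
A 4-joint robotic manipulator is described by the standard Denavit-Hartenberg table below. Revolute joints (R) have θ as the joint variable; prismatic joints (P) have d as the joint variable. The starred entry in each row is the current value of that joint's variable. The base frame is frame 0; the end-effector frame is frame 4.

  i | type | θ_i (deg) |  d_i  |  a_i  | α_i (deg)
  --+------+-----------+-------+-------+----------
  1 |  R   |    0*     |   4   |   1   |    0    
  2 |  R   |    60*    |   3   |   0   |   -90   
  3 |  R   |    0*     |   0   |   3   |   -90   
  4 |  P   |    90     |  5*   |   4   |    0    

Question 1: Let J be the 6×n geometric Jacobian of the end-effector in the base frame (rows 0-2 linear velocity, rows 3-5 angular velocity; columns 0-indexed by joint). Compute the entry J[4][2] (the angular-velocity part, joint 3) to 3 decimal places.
axis z_2 = (-0.8660,0.5000,0.0000); lever o_n−o_2 = (4.9641,0.5981,-5.0000)
cross product → J_v[:, 2] = (-2.5000,-4.3301,-3.0000)
J_ω[:, 2] = z_2
entry J[4][2] = 0.5000

0.500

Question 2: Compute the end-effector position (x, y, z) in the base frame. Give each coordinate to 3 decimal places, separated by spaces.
after link 1: o_1 = (1.0000, 0.0000, 4.0000)
after link 2: o_2 = (1.0000, 0.0000, 7.0000)
after link 3: o_3 = (2.5000, 2.5981, 7.0000)
after link 4: o_4 = (5.9641, 0.5981, 2.0000)

5.964 0.598 2.000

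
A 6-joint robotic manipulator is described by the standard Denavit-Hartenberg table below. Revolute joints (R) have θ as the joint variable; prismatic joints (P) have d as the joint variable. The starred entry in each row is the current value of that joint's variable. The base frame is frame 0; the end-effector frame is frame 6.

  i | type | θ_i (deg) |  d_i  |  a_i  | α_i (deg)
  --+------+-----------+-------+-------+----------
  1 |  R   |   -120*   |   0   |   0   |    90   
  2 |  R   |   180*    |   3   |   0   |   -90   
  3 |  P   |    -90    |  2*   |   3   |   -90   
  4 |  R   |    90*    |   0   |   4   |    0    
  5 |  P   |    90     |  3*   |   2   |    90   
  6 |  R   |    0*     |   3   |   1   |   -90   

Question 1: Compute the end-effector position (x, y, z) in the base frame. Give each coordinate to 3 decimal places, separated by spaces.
after link 1: o_1 = (0.0000, 0.0000, 0.0000)
after link 2: o_2 = (-2.5981, 1.5000, 0.0000)
after link 3: o_3 = (-5.1962, 3.0000, -2.0000)
after link 4: o_4 = (-5.1962, 3.0000, 2.0000)
after link 5: o_5 = (-1.9641, 4.5981, 2.0000)
after link 6: o_6 = (-1.0981, 4.0981, 5.0000)

-1.098 4.098 5.000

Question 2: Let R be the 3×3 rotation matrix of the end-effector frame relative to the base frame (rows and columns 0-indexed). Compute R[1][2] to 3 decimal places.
End-effector z-axis (col 2 of R) = (0.5000,0.8660,0.0000)
R[1][2] = 0.8660

0.866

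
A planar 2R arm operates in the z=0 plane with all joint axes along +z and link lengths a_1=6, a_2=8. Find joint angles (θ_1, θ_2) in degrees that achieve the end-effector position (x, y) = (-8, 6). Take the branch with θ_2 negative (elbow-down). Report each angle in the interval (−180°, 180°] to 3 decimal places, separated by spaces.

cos θ_2 = (100.0000−6²−8²)/(2·6·8) = 0.0000; θ_2 = -90.0000° (elbow-down)
β = atan2(6.0000,-8.0000) = 143.1301°; ψ = atan2(-8.0000,6.0000) = -53.1301°
θ_1 = β − ψ = 196.2602°

-163.740 -90.000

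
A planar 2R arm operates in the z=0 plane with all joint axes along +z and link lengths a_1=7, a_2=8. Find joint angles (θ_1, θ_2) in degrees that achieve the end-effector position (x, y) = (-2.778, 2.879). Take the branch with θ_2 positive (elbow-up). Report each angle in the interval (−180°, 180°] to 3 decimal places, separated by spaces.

45.006 149.999

cos θ_2 = (16.0059−7²−8²)/(2·7·8) = -0.8660; θ_2 = 149.9992° (elbow-up)
β = atan2(2.8790,-2.7780) = 133.9772°; ψ = atan2(4.0001,0.0719) = 88.9709°
θ_1 = β − ψ = 45.0062°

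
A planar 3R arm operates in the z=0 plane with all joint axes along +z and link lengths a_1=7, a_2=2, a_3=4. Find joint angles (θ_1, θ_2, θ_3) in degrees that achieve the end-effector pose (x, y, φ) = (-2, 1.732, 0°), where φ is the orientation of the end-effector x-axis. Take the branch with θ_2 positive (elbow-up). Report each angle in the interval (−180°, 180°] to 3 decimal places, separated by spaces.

wrist centre = target − a_3·(cos φ, sin φ) = (-6.0000, 1.7320)
cos θ_2 = (38.9998−7²−2²)/(2·7·2) = -0.5000; θ_2 = 120.0004° (elbow-up)
β = atan2(1.7320,-6.0000) = 163.8983°; ψ = atan2(1.7320,6.0000) = 16.1021°
θ_1 = β − ψ = 147.7963°
θ_3 = φ − θ_1 − θ_2 = 92.2033° (wrapped to (-180°,180°])

147.796 120.000 92.203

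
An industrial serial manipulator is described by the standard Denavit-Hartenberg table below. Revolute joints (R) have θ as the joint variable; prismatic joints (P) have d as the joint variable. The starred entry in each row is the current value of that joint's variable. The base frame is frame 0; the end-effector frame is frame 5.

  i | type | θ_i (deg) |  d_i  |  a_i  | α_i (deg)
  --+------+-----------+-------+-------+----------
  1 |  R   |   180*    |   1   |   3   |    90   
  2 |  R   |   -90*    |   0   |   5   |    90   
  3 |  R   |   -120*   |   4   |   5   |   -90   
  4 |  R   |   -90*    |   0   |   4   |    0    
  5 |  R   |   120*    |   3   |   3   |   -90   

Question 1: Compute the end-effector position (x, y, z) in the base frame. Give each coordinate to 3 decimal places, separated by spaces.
after link 1: o_1 = (-3.0000, 0.0000, 1.0000)
after link 2: o_2 = (-3.0000, 0.0000, -4.0000)
after link 3: o_3 = (1.0000, -4.3301, -1.5000)
after link 4: o_4 = (5.0000, -4.3301, -1.5000)
after link 5: o_5 = (3.5000, -8.0801, -2.7990)

3.500 -8.080 -2.799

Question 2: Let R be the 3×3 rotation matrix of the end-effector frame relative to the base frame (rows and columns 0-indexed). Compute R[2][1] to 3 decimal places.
0.866

End-effector y-axis (col 1 of R) = (-0.0000,0.5000,0.8660)
R[2][1] = 0.8660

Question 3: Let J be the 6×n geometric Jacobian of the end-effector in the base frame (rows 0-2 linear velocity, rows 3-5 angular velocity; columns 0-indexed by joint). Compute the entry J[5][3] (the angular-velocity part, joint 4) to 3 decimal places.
axis z_3 = (-0.0000,-0.5000,-0.8660); lever o_n−o_3 = (2.5000,-3.7500,-1.2990)
cross product → J_v[:, 3] = (-2.5981,-2.1651,1.2500)
J_ω[:, 3] = z_3
entry J[5][3] = -0.8660

-0.866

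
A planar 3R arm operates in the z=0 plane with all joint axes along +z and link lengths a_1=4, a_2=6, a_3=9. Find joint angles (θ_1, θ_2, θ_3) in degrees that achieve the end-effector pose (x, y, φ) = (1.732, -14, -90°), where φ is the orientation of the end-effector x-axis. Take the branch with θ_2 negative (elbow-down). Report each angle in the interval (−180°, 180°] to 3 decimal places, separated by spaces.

8.213 -120.000 21.787

wrist centre = target − a_3·(cos φ, sin φ) = (1.7320, -5.0000)
cos θ_2 = (27.9998−4²−6²)/(2·4·6) = -0.5000; θ_2 = -120.0002° (elbow-down)
β = atan2(-5.0000,1.7320) = -70.8939°; ψ = atan2(-5.1961,1.0000) = -79.1068°
θ_1 = β − ψ = 8.2129°
θ_3 = φ − θ_1 − θ_2 = 21.7873° (wrapped to (-180°,180°])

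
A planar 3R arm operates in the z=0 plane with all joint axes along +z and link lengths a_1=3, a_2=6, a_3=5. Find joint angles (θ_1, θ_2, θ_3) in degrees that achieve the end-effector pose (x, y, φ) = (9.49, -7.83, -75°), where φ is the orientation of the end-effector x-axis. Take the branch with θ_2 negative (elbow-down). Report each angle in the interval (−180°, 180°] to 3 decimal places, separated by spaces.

0.001 -30.006 -44.995

wrist centre = target − a_3·(cos φ, sin φ) = (8.1959, -3.0004)
cos θ_2 = (76.1751−3²−6²)/(2·3·6) = 0.8660; θ_2 = -30.0058° (elbow-down)
β = atan2(-3.0004,8.1959) = -20.1068°; ψ = atan2(-3.0005,8.1958) = -20.1079°
θ_1 = β − ψ = 0.0011°
θ_3 = φ − θ_1 − θ_2 = -44.9953° (wrapped to (-180°,180°])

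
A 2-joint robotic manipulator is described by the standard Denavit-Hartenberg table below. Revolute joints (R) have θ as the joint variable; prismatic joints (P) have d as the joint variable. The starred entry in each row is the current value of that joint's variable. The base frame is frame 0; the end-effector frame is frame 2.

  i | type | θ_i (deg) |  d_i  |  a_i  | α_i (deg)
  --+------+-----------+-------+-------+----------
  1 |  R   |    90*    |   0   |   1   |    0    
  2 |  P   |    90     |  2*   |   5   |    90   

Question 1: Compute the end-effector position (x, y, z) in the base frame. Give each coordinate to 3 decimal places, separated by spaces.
after link 1: o_1 = (0.0000, 1.0000, 0.0000)
after link 2: o_2 = (-5.0000, 1.0000, 2.0000)

-5.000 1.000 2.000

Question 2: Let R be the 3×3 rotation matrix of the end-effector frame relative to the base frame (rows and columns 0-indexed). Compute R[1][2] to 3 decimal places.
1.000

End-effector z-axis (col 2 of R) = (0.0000,1.0000,0.0000)
R[1][2] = 1.0000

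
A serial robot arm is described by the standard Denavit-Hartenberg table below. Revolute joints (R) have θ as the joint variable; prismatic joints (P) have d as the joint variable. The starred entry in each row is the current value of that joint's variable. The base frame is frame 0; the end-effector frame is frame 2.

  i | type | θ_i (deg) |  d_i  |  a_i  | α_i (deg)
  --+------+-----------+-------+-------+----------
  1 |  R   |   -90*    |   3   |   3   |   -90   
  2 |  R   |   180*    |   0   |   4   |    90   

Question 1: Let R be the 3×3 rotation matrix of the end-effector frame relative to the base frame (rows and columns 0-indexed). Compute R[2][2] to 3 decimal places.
End-effector z-axis (col 2 of R) = (0.0000,-0.0000,-1.0000)
R[2][2] = -1.0000

-1.000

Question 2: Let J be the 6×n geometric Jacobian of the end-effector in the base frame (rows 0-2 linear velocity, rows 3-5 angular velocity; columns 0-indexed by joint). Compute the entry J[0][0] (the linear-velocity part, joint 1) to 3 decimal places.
-1.000

axis z_0 = ẑ; lever o_n−o_0 = (-0.0000,1.0000,3.0000)
cross product → J_v[:, 0] = (-1.0000,-0.0000,0.0000)
J_ω[:, 0] = z_0
entry J[0][0] = -1.0000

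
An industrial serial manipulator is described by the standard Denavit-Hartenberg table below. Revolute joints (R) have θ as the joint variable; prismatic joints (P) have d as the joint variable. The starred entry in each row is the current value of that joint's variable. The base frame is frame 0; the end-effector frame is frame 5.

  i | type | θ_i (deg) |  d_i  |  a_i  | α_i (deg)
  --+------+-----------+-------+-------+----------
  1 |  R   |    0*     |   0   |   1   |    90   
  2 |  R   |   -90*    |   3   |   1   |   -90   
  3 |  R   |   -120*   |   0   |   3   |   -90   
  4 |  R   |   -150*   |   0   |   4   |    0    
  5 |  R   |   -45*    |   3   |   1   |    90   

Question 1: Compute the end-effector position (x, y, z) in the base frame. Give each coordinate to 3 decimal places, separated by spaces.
2.741 -3.262 -4.313

after link 1: o_1 = (1.0000, 0.0000, 0.0000)
after link 2: o_2 = (1.0000, -3.0000, -1.0000)
after link 3: o_3 = (1.0000, -5.5981, 0.5000)
after link 4: o_4 = (3.0000, -2.5981, -1.2321)
after link 5: o_5 = (2.7412, -3.2616, -4.3131)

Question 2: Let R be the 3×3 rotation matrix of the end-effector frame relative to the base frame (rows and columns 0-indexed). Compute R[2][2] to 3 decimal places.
0.129

End-effector z-axis (col 2 of R) = (-0.9659,-0.2241,0.1294)
R[2][2] = 0.1294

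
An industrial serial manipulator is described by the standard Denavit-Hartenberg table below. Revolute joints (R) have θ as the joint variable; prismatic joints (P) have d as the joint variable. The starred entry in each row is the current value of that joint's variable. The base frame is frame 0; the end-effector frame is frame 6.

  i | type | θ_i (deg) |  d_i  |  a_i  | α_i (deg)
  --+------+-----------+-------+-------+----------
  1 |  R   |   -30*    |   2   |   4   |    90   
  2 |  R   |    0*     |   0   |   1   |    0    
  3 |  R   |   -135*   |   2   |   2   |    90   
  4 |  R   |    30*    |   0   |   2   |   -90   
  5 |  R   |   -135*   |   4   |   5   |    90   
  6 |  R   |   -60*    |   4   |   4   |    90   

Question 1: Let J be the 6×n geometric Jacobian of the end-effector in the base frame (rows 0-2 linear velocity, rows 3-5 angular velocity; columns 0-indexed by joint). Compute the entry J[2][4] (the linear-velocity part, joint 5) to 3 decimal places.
axis z_4 = (-0.1268,-0.9268,0.3536); lever o_n−o_4 = (4.7025,1.2398,6.4526)
cross product → J_v[:, 4] = (-6.4185,2.4810,4.2010)
J_ω[:, 4] = z_4
entry J[2][4] = 4.2010

4.201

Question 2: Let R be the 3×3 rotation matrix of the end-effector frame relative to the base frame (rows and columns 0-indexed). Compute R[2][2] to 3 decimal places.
End-effector z-axis (col 2 of R) = (-0.0394,0.1692,-0.9848)
R[2][2] = -0.9848

-0.985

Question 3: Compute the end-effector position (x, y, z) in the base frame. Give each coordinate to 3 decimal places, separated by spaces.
after link 1: o_1 = (3.4641, -2.0000, 2.0000)
after link 2: o_2 = (4.3301, -2.5000, 2.0000)
after link 3: o_3 = (2.1054, -3.5249, 0.5858)
after link 4: o_4 = (0.5447, -3.7786, -0.6390)
after link 5: o_5 = (0.6312, -5.7873, 5.4403)
after link 6: o_6 = (5.2473, -2.5388, 5.8136)

5.247 -2.539 5.814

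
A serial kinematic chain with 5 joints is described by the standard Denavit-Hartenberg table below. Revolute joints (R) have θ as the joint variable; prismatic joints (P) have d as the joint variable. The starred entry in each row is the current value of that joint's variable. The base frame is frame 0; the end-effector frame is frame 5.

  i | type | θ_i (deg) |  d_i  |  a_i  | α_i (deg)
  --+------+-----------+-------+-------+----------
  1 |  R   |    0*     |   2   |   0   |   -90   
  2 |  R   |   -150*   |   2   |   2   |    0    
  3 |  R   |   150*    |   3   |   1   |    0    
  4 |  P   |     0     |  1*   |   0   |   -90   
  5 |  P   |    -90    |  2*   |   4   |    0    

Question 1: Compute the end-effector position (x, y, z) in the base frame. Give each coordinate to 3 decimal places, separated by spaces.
after link 1: o_1 = (0.0000, 0.0000, 2.0000)
after link 2: o_2 = (-1.7321, 2.0000, 3.0000)
after link 3: o_3 = (-0.7321, 5.0000, 3.0000)
after link 4: o_4 = (-0.7321, 6.0000, 3.0000)
after link 5: o_5 = (-0.7321, 10.0000, 1.0000)

-0.732 10.000 1.000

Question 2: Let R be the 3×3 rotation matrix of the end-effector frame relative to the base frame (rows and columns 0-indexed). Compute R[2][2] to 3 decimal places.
-1.000

End-effector z-axis (col 2 of R) = (0.0000,0.0000,-1.0000)
R[2][2] = -1.0000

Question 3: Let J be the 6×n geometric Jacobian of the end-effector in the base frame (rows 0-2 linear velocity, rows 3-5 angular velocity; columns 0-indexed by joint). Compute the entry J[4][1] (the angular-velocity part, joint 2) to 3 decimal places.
axis z_1 = (0.0000,1.0000,0.0000); lever o_n−o_1 = (-0.7321,10.0000,-1.0000)
cross product → J_v[:, 1] = (-1.0000,-0.0000,0.7321)
J_ω[:, 1] = z_1
entry J[4][1] = 1.0000

1.000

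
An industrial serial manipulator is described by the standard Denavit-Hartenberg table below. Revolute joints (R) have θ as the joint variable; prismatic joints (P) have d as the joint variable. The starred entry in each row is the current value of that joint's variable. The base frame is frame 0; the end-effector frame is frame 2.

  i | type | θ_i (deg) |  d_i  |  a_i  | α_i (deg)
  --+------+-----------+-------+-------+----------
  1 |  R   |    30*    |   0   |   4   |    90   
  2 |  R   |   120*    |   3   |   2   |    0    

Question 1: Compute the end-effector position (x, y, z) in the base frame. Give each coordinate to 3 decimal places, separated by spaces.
4.098 -1.098 1.732

after link 1: o_1 = (3.4641, 2.0000, 0.0000)
after link 2: o_2 = (4.0981, -1.0981, 1.7321)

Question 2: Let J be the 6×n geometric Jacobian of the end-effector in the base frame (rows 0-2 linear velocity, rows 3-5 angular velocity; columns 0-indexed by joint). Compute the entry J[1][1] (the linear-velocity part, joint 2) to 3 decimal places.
axis z_1 = (0.5000,-0.8660,0.0000); lever o_n−o_1 = (0.6340,-3.0981,1.7321)
cross product → J_v[:, 1] = (-1.5000,-0.8660,-1.0000)
J_ω[:, 1] = z_1
entry J[1][1] = -0.8660

-0.866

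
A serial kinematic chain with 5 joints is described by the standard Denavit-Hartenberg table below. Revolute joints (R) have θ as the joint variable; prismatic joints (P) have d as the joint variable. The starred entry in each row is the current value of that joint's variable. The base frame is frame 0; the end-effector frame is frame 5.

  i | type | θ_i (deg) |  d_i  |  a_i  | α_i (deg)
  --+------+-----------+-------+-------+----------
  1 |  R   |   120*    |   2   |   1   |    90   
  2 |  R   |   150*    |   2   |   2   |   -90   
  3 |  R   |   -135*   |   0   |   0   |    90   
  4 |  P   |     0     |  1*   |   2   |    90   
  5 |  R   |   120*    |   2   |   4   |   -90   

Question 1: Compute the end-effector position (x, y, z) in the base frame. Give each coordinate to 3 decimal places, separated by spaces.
after link 1: o_1 = (-0.5000, 0.8660, 2.0000)
after link 2: o_2 = (2.0981, 0.3660, 3.0000)
after link 3: o_3 = (2.0981, 0.3660, 3.0000)
after link 4: o_4 = (1.7919, 2.3106, 1.9393)
after link 5: o_5 = (-2.5025, 2.0212, 3.1538)

-2.502 2.021 3.154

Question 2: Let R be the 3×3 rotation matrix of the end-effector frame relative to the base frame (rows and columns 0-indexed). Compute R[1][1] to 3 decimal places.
-0.433

End-effector y-axis (col 1 of R) = (0.2500,-0.4330,-0.8660)
R[1][1] = -0.4330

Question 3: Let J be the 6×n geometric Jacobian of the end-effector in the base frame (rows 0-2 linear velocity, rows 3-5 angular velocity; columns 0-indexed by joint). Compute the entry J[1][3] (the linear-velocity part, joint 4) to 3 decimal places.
prismatic axis z_3 = (-0.9186,0.1768,-0.3536)
J_v[:, 3] = z_3; J_ω[:, 3] = (0,0,0)
entry J[1][3] = 0.1768

0.177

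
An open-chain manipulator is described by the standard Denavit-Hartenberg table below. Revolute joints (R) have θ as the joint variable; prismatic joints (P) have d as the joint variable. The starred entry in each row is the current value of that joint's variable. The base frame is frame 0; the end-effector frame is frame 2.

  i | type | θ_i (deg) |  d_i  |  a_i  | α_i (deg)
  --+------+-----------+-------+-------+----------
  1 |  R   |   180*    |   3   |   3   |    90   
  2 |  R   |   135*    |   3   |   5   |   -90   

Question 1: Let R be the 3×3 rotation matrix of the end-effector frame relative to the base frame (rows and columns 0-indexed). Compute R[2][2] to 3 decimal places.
End-effector z-axis (col 2 of R) = (0.7071,0.0000,-0.7071)
R[2][2] = -0.7071

-0.707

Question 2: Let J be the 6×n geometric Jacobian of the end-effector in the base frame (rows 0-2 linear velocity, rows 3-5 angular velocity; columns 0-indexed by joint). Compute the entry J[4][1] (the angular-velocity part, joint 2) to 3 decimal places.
1.000

axis z_1 = (0.0000,1.0000,0.0000); lever o_n−o_1 = (3.5355,3.0000,3.5355)
cross product → J_v[:, 1] = (3.5355,-0.0000,-3.5355)
J_ω[:, 1] = z_1
entry J[4][1] = 1.0000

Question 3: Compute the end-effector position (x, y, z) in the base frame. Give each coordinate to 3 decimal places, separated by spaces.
after link 1: o_1 = (-3.0000, 0.0000, 3.0000)
after link 2: o_2 = (0.5355, 3.0000, 6.5355)

0.536 3.000 6.536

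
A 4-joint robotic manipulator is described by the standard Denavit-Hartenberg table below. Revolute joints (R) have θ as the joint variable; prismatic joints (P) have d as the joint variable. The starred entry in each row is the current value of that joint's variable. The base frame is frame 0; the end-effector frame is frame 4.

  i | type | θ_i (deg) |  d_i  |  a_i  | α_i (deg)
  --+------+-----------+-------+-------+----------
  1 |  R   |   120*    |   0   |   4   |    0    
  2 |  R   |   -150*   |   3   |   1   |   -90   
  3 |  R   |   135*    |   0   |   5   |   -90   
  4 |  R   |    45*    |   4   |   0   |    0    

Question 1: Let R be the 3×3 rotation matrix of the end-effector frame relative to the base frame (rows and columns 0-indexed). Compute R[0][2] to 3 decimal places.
End-effector z-axis (col 2 of R) = (-0.6124,0.3536,0.7071)
R[0][2] = -0.6124

-0.612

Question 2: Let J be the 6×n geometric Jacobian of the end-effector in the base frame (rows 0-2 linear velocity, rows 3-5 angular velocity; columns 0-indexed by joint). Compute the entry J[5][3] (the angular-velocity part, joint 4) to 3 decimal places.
0.707

axis z_3 = (-0.6124,0.3536,0.7071); lever o_n−o_3 = (-2.4495,1.4142,2.8284)
cross product → J_v[:, 3] = (0.0000,0.0000,0.0000)
J_ω[:, 3] = z_3
entry J[5][3] = 0.7071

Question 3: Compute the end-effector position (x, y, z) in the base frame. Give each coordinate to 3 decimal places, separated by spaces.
after link 1: o_1 = (-2.0000, 3.4641, 0.0000)
after link 2: o_2 = (-1.1340, 2.9641, 3.0000)
after link 3: o_3 = (-4.1958, 4.7319, -0.5355)
after link 4: o_4 = (-6.6453, 6.1461, 2.2929)

-6.645 6.146 2.293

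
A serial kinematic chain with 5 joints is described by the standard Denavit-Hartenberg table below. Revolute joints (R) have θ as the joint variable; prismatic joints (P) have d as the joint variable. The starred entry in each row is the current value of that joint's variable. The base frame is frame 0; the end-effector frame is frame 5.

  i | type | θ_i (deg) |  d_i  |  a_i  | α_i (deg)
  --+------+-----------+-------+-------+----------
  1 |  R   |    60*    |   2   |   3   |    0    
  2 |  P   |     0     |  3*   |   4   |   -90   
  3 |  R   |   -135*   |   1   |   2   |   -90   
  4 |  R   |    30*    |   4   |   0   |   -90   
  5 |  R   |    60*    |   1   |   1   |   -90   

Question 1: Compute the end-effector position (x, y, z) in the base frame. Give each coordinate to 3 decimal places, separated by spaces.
4.025 6.740 8.583

after link 1: o_1 = (1.5000, 2.5981, 2.0000)
after link 2: o_2 = (3.5000, 6.0622, 5.0000)
after link 3: o_3 = (1.9269, 5.3374, 6.4142)
after link 4: o_4 = (3.3411, 7.7869, 9.2426)
after link 5: o_5 = (4.0251, 6.7396, 8.5829)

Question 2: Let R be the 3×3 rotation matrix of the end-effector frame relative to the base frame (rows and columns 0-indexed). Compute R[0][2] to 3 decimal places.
-0.287

End-effector z-axis (col 2 of R) = (-0.2866,0.3696,-0.8839)
R[0][2] = -0.2866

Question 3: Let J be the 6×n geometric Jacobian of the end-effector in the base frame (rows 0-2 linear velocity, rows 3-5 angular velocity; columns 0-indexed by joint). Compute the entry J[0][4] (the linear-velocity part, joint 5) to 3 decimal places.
axis z_4 = (0.9268,-0.1268,-0.3536); lever o_n−o_4 = (0.6840,-1.0473,-0.6597)
cross product → J_v[:, 4] = (-0.2866,0.3696,-0.8839)
J_ω[:, 4] = z_4
entry J[0][4] = -0.2866

-0.287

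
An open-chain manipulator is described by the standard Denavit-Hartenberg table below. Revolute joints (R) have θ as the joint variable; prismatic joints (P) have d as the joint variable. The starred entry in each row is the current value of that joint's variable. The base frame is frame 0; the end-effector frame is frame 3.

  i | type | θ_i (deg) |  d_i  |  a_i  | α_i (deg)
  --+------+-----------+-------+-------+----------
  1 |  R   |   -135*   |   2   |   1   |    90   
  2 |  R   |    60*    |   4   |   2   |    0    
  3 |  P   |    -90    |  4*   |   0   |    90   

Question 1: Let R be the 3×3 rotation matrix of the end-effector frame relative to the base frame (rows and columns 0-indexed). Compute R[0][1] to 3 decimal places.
-0.707

End-effector y-axis (col 1 of R) = (-0.7071,0.7071,0.0000)
R[0][1] = -0.7071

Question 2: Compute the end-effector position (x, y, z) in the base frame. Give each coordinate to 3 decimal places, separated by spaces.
after link 1: o_1 = (-0.7071, -0.7071, 2.0000)
after link 2: o_2 = (-4.2426, 1.4142, 3.7321)
after link 3: o_3 = (-7.0711, 4.2426, 3.7321)

-7.071 4.243 3.732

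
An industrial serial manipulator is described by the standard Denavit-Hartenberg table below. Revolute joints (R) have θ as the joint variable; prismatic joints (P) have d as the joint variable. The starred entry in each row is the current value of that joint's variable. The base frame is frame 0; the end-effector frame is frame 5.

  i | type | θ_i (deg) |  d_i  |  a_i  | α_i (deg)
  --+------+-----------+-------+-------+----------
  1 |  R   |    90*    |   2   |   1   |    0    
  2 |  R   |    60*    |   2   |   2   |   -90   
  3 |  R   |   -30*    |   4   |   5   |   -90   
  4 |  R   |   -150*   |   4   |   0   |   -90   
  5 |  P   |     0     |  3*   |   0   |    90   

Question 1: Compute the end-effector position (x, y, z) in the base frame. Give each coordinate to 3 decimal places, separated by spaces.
after link 1: o_1 = (0.0000, 1.0000, 2.0000)
after link 2: o_2 = (-1.7321, 2.0000, 4.0000)
after link 3: o_3 = (-7.4821, 0.7010, 6.5000)
after link 4: o_4 = (-9.2141, 1.7010, 3.0359)
after link 5: o_5 = (-11.6381, 0.1005, 3.7859)

-11.638 0.100 3.786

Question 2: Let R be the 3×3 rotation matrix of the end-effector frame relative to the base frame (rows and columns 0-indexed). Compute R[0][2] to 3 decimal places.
-0.433

End-effector z-axis (col 2 of R) = (-0.4330,0.2500,-0.8660)
R[0][2] = -0.4330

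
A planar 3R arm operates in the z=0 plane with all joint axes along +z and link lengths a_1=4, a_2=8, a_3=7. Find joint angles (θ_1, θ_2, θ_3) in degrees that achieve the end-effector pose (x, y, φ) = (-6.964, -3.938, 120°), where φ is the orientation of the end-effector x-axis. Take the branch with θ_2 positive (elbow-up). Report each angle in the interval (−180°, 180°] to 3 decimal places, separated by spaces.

-149.997 59.997 -150.000

wrist centre = target − a_3·(cos φ, sin φ) = (-3.4640, -10.0002)
cos θ_2 = (112.0029−4²−8²)/(2·4·8) = 0.5000; θ_2 = 59.9971° (elbow-up)
β = atan2(-10.0002,-3.4640) = -109.1058°; ψ = atan2(6.9280,8.0004) = 40.8913°
θ_1 = β − ψ = -149.9971°
θ_3 = φ − θ_1 − θ_2 = -150.0000° (wrapped to (-180°,180°])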